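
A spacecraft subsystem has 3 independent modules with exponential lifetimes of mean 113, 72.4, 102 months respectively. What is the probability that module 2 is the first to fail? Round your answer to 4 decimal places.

0.4254

Rates: λ_i = 1/mean_i → 0.00884956, 0.0138122, 0.00980392; Σλ = 0.0324656.
P(module 2 first) = λ_2/Σλ = 0.0138122/0.0324656 ≈ 0.4254.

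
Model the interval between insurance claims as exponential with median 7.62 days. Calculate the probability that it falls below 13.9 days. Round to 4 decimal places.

For an exponential, median = ln(2)/λ, so λ = ln 2 / 7.62 = 0.0909642 per day.
P(X ≤ 13.9) = 1 − e^(−λ·13.9) = 1 − e^(−1.2644) ≈ 0.7176.

0.7176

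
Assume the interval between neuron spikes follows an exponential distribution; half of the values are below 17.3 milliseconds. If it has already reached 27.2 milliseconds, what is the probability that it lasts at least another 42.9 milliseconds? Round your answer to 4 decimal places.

0.1793

For an exponential, median = ln(2)/λ, so λ = ln 2 / 17.3 = 0.0400663 per millisecond.
P(X > s+t | X > s) = e^(−λ(s+t))/e^(−λs) = e^(−λt), independent of s = 27.2.
P(X > 42.9) = e^(−1.7188) ≈ 0.1793.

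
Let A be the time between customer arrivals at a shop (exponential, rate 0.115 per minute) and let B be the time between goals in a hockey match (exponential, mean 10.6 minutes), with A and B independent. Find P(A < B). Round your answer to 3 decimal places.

λ_1 = 0.115, λ_2 = 1/10.6 = 0.0943396.
For independent exponentials, P(A < B) = λ_1/(λ_1+λ_2) = 0.115/0.20934 ≈ 0.549.

0.549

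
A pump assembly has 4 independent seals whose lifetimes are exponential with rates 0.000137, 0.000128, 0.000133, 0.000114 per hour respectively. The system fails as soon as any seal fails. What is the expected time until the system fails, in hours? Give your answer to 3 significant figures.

1950

The time to first failure is exponential with rate Σλ = 0.000137 + 0.000128 + 0.000133 + 0.000114 = 0.000512.
E[min] = 1/Σλ = 1/0.000512 = 1953.12 hours.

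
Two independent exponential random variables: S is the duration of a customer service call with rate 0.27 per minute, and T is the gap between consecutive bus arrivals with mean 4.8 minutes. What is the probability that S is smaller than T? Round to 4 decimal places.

λ_1 = 0.27, λ_2 = 1/4.8 = 0.208333.
For independent exponentials, P(S < T) = λ_1/(λ_1+λ_2) = 0.27/0.478333 ≈ 0.5645.

0.5645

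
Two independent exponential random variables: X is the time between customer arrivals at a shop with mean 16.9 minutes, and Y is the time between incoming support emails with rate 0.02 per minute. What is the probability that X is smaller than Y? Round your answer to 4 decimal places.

λ_1 = 1/16.9 = 0.0591716, λ_2 = 0.02.
For independent exponentials, P(X < Y) = λ_1/(λ_1+λ_2) = 0.0591716/0.0791716 ≈ 0.7474.

0.7474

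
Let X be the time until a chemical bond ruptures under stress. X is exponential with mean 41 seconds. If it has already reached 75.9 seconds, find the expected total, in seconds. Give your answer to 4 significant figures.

116.9

The rate is λ = 1/41 = 0.0243902 per second.
By memorylessness, E[X | X > 75.9] = 75.9 + 1/λ = 75.9 + 41 = 116.9 seconds.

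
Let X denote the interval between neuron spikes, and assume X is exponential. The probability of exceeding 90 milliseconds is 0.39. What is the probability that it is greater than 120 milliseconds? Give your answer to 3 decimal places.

e^(−λ·90) = 0.39 ⇒ λ = −ln(0.39)/90 = 0.0104623.
P(X > 120) = e^(−0.0104623·120) = e^(−1.2555) ≈ 0.285.

0.285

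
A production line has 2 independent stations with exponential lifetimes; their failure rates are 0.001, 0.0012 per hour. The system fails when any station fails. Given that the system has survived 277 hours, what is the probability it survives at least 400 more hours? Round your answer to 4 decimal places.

0.4148

Time to first failure ~ Exp(Σλ) with Σλ = 0.0022.
By memorylessness, P(T > 277+400 | T > 277) = P(T > 400) = e^(−0.0022·400) ≈ 0.4148.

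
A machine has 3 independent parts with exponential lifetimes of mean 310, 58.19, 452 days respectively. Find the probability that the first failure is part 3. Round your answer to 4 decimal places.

0.0978

Rates: λ_i = 1/mean_i → 0.00322581, 0.0171851, 0.00221239; Σλ = 0.0226233.
P(part 3 first) = λ_3/Σλ = 0.00221239/0.0226233 ≈ 0.0978.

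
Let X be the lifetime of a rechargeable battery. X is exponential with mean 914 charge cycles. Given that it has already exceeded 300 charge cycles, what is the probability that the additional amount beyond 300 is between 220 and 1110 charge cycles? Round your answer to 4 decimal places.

0.4892

The rate is λ = 1/914 = 0.00109409 per charge cycle.
Memoryless: the residual past 300 is again Exp(λ).
P(220 < residual < 1110) = e^(−λ·220) − e^(−λ·1110) = 0.78608 − 0.29688 ≈ 0.4892.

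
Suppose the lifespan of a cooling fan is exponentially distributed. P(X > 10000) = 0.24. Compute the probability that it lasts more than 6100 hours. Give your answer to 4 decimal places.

e^(−λ·10000) = 0.24 ⇒ λ = −ln(0.24)/10000 = 0.000142712.
P(X > 6100) = e^(−0.000142712·6100) = e^(−0.87054) ≈ 0.4187.

0.4187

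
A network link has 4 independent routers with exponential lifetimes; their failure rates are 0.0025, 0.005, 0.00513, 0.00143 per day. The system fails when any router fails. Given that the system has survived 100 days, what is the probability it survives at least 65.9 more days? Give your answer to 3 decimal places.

0.396

Time to first failure ~ Exp(Σλ) with Σλ = 0.01406.
By memorylessness, P(T > 100+65.9 | T > 100) = P(T > 65.9) = e^(−0.01406·65.9) ≈ 0.396.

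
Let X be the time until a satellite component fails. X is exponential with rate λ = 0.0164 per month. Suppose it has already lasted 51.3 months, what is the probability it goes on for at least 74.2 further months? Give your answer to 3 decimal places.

0.296

By the memoryless property, P(X > 51.3+74.2 | X > 51.3) = P(X > 74.2).
P(X > 74.2) = e^(−1.2169) ≈ 0.296.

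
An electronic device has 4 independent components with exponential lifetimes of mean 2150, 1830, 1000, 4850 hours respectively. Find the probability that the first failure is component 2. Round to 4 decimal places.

Rates: λ_i = 1/mean_i → 0.000465116, 0.000546448, 0.001, 0.000206186; Σλ = 0.00221775.
P(component 2 first) = λ_2/Σλ = 0.000546448/0.00221775 ≈ 0.2464.

0.2464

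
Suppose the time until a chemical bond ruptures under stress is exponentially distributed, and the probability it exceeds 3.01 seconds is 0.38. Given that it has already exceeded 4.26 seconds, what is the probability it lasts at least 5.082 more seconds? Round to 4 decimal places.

From e^(−λ·3.01) = 0.38, λ = −ln(0.38)/3.01 = 0.321456.
Memoryless: P(X > 4.26+5.082 | X > 4.26) = P(X > 5.082) = e^(−0.321456·5.082) ≈ 0.1952.

0.1952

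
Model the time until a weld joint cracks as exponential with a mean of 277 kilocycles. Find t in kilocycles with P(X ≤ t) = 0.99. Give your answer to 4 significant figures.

The rate is λ = 1/277 = 0.00361011 per kilocycle.
Set 1 − e^(−λt) = 0.99, so t = −ln(0.01)/λ = 4.6052/0.00361011 ≈ 1275.63 kilocycles.

1276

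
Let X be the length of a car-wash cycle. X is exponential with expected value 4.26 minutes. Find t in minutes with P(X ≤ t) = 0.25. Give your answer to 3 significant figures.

1.23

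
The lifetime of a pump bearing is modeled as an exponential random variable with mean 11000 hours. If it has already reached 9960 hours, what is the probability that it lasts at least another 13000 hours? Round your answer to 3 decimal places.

0.307

The rate is λ = 1/11000 = 0.0000909091 per hour.
The exponential is memoryless, so the remaining time is again Exp(λ): the condition X > 9960 is irrelevant.
P(X > 13000) = e^(−1.1818) ≈ 0.307.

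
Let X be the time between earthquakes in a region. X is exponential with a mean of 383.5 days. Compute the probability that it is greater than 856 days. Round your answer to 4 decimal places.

The rate is λ = 1/383.5 = 0.00260756 per day.
P(X > 856) = e^(−λ·856) = e^(−2.2321) ≈ 0.1073.

0.1073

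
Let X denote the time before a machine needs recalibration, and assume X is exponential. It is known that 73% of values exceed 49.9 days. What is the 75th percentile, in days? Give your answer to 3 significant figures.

220

e^(−λ·49.9) = 0.73 ⇒ λ = −ln(0.73)/49.9 = 0.00630683.
75th percentile: 1 − e^(−λt) = 0.75, t = −ln(0.25)/λ = 219.808 days.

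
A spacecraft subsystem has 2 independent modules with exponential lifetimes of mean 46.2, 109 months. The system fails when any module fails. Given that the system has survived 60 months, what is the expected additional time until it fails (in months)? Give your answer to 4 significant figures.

32.45

First-failure rate Σλ = 1/46.2 + 1/109 = 0.0308193.
By memorylessness the expected residual is 1/Σλ = 32.4472 months, regardless of the 60 already elapsed.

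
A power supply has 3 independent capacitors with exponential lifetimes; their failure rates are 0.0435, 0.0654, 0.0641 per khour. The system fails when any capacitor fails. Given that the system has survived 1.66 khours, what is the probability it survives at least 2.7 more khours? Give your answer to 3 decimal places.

Time to first failure ~ Exp(Σλ) with Σλ = 0.173.
By memorylessness, P(T > 1.66+2.7 | T > 1.66) = P(T > 2.7) = e^(−0.173·2.7) ≈ 0.627.

0.627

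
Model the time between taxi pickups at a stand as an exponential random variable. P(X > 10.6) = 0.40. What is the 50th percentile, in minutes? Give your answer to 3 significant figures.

8.02

e^(−λ·10.6) = 0.40 ⇒ λ = −ln(0.40)/10.6 = 0.0864425.
50th percentile: 1 − e^(−λt) = 0.5, t = −ln(0.5)/λ = 8.01859 minutes.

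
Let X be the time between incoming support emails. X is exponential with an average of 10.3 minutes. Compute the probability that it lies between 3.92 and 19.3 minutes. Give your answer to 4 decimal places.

The rate is λ = 1/10.3 = 0.0970874 per minute.
P(3.92 < X < 19.3) = e^(−λ·3.92) − e^(−λ·19.3) = 0.68346 − 0.15354 ≈ 0.5299.

0.5299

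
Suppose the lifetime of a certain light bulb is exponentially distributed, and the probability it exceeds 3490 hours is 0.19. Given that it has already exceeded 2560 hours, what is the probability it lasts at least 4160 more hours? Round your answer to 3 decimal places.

0.138

From e^(−λ·3490) = 0.19, λ = −ln(0.19)/3490 = 0.000475854.
Memoryless: P(X > 2560+4160 | X > 2560) = P(X > 4160) = e^(−0.000475854·4160) ≈ 0.138.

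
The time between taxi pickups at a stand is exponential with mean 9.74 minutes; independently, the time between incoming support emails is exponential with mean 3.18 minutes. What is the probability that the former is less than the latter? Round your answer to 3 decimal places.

λ_1 = 1/9.74 = 0.102669, λ_2 = 1/3.18 = 0.314465.
For independent exponentials, P(the former < the latter) = λ_1/(λ_1+λ_2) = 0.102669/0.417135 ≈ 0.246.

0.246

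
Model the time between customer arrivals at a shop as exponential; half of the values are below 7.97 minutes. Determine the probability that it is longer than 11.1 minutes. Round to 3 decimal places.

0.381

For an exponential, median = ln(2)/λ, so λ = ln 2 / 7.97 = 0.0869695 per minute.
P(X > 11.1) = e^(−λ·11.1) = e^(−0.96536) ≈ 0.381.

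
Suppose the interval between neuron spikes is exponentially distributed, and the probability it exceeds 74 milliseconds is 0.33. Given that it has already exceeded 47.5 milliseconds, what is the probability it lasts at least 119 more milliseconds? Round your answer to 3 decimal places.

0.168

From e^(−λ·74) = 0.33, λ = −ln(0.33)/74 = 0.0149819.
Memoryless: P(X > 47.5+119 | X > 47.5) = P(X > 119) = e^(−0.0149819·119) ≈ 0.168.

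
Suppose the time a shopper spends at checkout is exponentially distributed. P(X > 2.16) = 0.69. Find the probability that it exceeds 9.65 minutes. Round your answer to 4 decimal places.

e^(−λ·2.16) = 0.69 ⇒ λ = −ln(0.69)/2.16 = 0.171789.
P(X > 9.65) = e^(−0.171789·9.65) = e^(−1.6578) ≈ 0.1906.

0.1906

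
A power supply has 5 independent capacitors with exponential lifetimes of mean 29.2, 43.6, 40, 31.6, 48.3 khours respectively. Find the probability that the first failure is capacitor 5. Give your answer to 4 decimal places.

Rates: λ_i = 1/mean_i → 0.0342466, 0.0229358, 0.025, 0.0316456, 0.0207039; Σλ = 0.134532.
P(capacitor 5 first) = λ_5/Σλ = 0.0207039/0.134532 ≈ 0.1539.

0.1539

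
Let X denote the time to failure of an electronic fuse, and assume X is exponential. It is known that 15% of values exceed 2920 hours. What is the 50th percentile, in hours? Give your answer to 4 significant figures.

e^(−λ·2920) = 0.15 ⇒ λ = −ln(0.15)/2920 = 0.000649699.
50th percentile: 1 − e^(−λt) = 0.5, t = −ln(0.5)/λ = 1066.87 hours.

1067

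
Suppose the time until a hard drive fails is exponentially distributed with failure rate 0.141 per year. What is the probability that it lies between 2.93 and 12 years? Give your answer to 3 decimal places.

P(2.93 < X < 12) = e^(−λ·2.93) − e^(−λ·12) = 0.66158 − 0.18415 ≈ 0.477.

0.477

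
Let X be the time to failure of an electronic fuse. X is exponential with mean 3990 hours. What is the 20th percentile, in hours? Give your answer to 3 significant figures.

The rate is λ = 1/3990 = 0.000250627 per hour.
Set 1 − e^(−λt) = 0.2, so t = −ln(0.8)/λ = 0.22314/0.000250627 ≈ 890.343 hours.

890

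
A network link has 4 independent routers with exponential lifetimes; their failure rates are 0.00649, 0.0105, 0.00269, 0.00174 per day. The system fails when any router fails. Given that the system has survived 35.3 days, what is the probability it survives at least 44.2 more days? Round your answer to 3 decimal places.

0.388

Time to first failure ~ Exp(Σλ) with Σλ = 0.02142.
By memorylessness, P(T > 35.3+44.2 | T > 35.3) = P(T > 44.2) = e^(−0.02142·44.2) ≈ 0.388.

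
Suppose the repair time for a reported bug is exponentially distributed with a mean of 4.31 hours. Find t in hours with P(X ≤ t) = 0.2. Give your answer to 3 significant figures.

0.962

The rate is λ = 1/4.31 = 0.232019 per hour.
Set 1 − e^(−λt) = 0.2, so t = −ln(0.8)/λ = 0.22314/0.232019 ≈ 0.961749 hours.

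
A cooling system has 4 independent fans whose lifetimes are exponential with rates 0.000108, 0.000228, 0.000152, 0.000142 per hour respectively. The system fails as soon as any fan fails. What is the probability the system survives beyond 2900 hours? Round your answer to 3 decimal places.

The time to first failure is exponential with rate Σλ = 0.000108 + 0.000228 + 0.000152 + 0.000142 = 0.00063.
P(min > 2900) = e^(−0.00063·2900) = e^(−1.827) ≈ 0.161.

0.161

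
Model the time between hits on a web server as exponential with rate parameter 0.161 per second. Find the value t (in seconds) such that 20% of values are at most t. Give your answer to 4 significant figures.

1.386

Set 1 − e^(−λt) = 0.2, so t = −ln(0.8)/λ = 0.22314/0.161 ≈ 1.38598 seconds.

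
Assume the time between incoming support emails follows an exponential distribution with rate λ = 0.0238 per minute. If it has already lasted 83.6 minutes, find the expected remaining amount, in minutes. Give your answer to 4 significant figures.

By memorylessness, the remaining amount past any threshold is again Exp(λ) with mean 1/λ = 42.0168 minutes.

42.02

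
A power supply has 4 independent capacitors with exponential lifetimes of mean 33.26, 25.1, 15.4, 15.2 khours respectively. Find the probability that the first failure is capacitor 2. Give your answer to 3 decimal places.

0.199

Rates: λ_i = 1/mean_i → 0.0300661, 0.0398406, 0.0649351, 0.0657895; Σλ = 0.200631.
P(capacitor 2 first) = λ_2/Σλ = 0.0398406/0.200631 ≈ 0.199.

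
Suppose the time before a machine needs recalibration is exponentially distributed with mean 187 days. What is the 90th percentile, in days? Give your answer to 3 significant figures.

The rate is λ = 1/187 = 0.00534759 per day.
Set 1 − e^(−λt) = 0.9, so t = −ln(0.1)/λ = 2.3026/0.00534759 ≈ 430.583 days.

431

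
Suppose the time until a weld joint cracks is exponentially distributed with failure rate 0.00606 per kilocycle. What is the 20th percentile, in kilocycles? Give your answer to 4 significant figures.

36.82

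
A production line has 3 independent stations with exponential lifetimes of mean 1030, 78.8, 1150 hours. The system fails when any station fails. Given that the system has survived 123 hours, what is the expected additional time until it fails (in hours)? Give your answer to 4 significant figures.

68.82

First-failure rate Σλ = 1/1030 + 1/78.8 + 1/1150 = 0.0145308.
By memorylessness the expected residual is 1/Σλ = 68.8194 hours, regardless of the 123 already elapsed.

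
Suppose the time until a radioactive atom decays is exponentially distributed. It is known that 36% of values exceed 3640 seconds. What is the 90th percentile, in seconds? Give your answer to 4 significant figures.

e^(−λ·3640) = 0.36 ⇒ λ = −ln(0.36)/3640 = 0.000280673.
90th percentile: 1 − e^(−λt) = 0.9, t = −ln(0.1)/λ = 8203.79 seconds.

8204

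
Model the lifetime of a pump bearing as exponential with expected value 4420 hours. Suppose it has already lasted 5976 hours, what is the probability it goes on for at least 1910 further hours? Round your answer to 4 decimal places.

0.6491

The rate is λ = 1/4420 = 0.000226244 per hour.
The exponential is memoryless, so the remaining time is again Exp(λ): the condition X > 5976 is irrelevant.
P(X > 1910) = e^(−0.43213) ≈ 0.6491.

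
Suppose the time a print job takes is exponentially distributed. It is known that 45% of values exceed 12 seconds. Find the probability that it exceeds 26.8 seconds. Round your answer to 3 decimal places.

e^(−λ·12) = 0.45 ⇒ λ = −ln(0.45)/12 = 0.0665423.
P(X > 26.8) = e^(−0.0665423·26.8) = e^(−1.7833) ≈ 0.168.

0.168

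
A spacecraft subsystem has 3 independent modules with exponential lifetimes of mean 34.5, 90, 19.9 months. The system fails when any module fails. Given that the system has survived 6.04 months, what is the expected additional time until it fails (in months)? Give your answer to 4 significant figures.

11.07

First-failure rate Σλ = 1/34.5 + 1/90 + 1/19.9 = 0.0903479.
By memorylessness the expected residual is 1/Σλ = 11.0683 months, regardless of the 6.04 already elapsed.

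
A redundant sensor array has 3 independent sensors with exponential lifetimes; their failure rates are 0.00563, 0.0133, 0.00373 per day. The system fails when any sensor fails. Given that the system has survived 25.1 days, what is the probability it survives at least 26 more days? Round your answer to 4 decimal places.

0.5548

Time to first failure ~ Exp(Σλ) with Σλ = 0.02266.
By memorylessness, P(T > 25.1+26 | T > 25.1) = P(T > 26) = e^(−0.02266·26) ≈ 0.5548.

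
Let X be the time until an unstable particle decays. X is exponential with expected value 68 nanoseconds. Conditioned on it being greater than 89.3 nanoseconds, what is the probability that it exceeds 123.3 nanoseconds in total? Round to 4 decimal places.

The rate is λ = 1/68 = 0.0147059 per nanosecond.
P(X > s+t | X > s) = e^(−λ(s+t))/e^(−λs) = e^(−λt), independent of s = 89.3.
P(X > 34) = e^(−0.5) ≈ 0.6065.

0.6065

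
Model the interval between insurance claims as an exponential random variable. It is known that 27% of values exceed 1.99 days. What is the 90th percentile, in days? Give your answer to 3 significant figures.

3.50

e^(−λ·1.99) = 0.27 ⇒ λ = −ln(0.27)/1.99 = 0.657956.
90th percentile: 1 − e^(−λt) = 0.9, t = −ln(0.1)/λ = 3.4996 days.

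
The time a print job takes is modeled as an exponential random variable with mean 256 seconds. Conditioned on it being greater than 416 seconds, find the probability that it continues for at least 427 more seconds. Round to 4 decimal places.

0.1886

The rate is λ = 1/256 = 0.00390625 per second.
The exponential is memoryless, so the remaining time is again Exp(λ): the condition X > 416 is irrelevant.
P(X > 427) = e^(−1.668) ≈ 0.1886.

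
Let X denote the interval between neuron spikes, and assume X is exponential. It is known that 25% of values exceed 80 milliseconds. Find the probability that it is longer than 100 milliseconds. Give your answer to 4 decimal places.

0.1768

e^(−λ·80) = 0.25 ⇒ λ = −ln(0.25)/80 = 0.0173287.
P(X > 100) = e^(−0.0173287·100) = e^(−1.7329) ≈ 0.1768.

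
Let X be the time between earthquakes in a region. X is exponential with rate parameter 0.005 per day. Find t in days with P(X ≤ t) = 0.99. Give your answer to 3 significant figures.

921

Set 1 − e^(−λt) = 0.99, so t = −ln(0.01)/λ = 4.6052/0.005 ≈ 921.034 days.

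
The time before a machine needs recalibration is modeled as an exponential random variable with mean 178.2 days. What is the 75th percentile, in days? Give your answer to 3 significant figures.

247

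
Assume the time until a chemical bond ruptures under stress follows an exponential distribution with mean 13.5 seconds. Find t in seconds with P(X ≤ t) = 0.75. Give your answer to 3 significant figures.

18.7

The rate is λ = 1/13.5 = 0.0740741 per second.
Set 1 − e^(−λt) = 0.75, so t = −ln(0.25)/λ = 1.3863/0.0740741 ≈ 18.715 seconds.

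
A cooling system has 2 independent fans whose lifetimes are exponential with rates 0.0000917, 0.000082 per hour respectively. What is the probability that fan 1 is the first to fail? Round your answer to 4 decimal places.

The time to first failure is exponential with rate Σλ = 0.0000917 + 0.000082 = 0.0001737.
P(fan 1 first) = λ_1/Σλ = 0.0000917/0.0001737 ≈ 0.5279.

0.5279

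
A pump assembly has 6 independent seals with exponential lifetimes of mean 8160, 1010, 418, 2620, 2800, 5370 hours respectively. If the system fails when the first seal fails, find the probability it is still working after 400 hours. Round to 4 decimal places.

The first failure time is exponential with rate Σλ_i = 1/8160 + 1/1010 + 1/418 + 1/2620 + 1/2800 + 1/5370 = 0.00443003 per hour.
P(min > 400) = e^(−0.00443003·400) = e^(−1.772) ≈ 0.1700.

0.1700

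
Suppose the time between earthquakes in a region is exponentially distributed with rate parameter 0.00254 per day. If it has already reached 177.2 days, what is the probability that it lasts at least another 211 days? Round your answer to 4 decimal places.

0.5851

By the memoryless property, P(X > 177.2+211 | X > 177.2) = P(X > 211).
P(X > 211) = e^(−0.53594) ≈ 0.5851.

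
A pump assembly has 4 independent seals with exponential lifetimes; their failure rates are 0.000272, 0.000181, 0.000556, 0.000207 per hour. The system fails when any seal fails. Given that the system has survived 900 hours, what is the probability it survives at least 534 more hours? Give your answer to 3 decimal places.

0.522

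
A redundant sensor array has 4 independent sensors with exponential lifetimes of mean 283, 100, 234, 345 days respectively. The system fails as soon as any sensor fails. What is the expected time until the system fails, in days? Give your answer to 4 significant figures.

The first failure time is exponential with rate Σλ_i = 1/283 + 1/100 + 1/234 + 1/345 = 0.0207056 per day.
E[min] = 1/Σλ = 1/0.0207056 = 48.2961 days.

48.30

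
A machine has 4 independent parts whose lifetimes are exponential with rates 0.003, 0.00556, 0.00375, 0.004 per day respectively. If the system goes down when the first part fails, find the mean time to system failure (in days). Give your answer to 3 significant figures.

61.3

The time to first failure is exponential with rate Σλ = 0.003 + 0.00556 + 0.00375 + 0.004 = 0.01631.
E[min] = 1/Σλ = 1/0.01631 = 61.3121 days.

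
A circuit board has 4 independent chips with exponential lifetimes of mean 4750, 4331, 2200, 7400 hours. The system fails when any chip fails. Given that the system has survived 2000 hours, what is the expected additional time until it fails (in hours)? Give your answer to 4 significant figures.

First-failure rate Σλ = 1/4750 + 1/4331 + 1/2200 + 1/7400 = 0.0010311.
By memorylessness the expected residual is 1/Σλ = 969.838 hours, regardless of the 2000 already elapsed.

969.8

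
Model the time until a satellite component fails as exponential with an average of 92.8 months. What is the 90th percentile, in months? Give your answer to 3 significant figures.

214

The rate is λ = 1/92.8 = 0.0107759 per month.
Set 1 − e^(−λt) = 0.9, so t = −ln(0.1)/λ = 2.3026/0.0107759 ≈ 213.68 months.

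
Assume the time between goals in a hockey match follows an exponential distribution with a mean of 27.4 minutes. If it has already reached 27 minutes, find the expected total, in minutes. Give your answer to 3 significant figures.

The rate is λ = 1/27.4 = 0.0364964 per minute.
By memorylessness, E[X | X > 27] = 27 + 1/λ = 27 + 27.4 = 54.4 minutes.

54.4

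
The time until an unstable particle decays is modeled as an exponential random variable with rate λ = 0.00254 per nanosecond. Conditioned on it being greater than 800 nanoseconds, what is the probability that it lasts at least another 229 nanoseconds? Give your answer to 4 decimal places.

0.5590

By the memoryless property, P(X > 800+229 | X > 800) = P(X > 229).
P(X > 229) = e^(−0.58166) ≈ 0.5590.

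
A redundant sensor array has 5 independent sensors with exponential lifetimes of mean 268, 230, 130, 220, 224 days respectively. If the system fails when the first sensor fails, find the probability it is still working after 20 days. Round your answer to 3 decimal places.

0.609

The first failure time is exponential with rate Σλ_i = 1/268 + 1/230 + 1/130 + 1/220 + 1/224 = 0.0247812 per day.
P(min > 20) = e^(−0.0247812·20) = e^(−0.49562) ≈ 0.609.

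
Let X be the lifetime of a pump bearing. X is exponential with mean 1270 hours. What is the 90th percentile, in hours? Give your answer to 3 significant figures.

2920

The rate is λ = 1/1270 = 0.000787402 per hour.
Set 1 − e^(−λt) = 0.9, so t = −ln(0.1)/λ = 2.3026/0.000787402 ≈ 2924.28 hours.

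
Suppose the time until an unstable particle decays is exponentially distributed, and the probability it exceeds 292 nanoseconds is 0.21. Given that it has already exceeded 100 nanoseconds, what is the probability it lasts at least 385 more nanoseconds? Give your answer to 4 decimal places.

0.1277

From e^(−λ·292) = 0.21, λ = −ln(0.21)/292 = 0.00534468.
Memoryless: P(X > 100+385 | X > 100) = P(X > 385) = e^(−0.00534468·385) ≈ 0.1277.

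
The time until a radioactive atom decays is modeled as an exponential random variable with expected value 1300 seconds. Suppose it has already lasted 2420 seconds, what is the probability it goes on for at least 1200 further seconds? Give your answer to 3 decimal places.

0.397

The rate is λ = 1/1300 = 0.000769231 per second.
By the memoryless property, P(X > 2420+1200 | X > 2420) = P(X > 1200).
P(X > 1200) = e^(−0.92308) ≈ 0.397.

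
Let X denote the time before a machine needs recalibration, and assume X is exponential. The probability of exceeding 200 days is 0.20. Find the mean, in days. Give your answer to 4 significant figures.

124.3

e^(−λ·200) = 0.20 ⇒ λ = −ln(0.20)/200 = 0.00804719.
Mean = 1/λ = 124.267 days.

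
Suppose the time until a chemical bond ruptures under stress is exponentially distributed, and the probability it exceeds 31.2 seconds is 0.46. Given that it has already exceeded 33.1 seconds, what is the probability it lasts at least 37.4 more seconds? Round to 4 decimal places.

From e^(−λ·31.2) = 0.46, λ = −ln(0.46)/31.2 = 0.0248887.
Memoryless: P(X > 33.1+37.4 | X > 33.1) = P(X > 37.4) = e^(−0.0248887·37.4) ≈ 0.3942.

0.3942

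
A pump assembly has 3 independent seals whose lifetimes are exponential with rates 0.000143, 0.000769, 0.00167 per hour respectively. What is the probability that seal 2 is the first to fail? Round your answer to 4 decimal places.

0.2978

The time to first failure is exponential with rate Σλ = 0.000143 + 0.000769 + 0.00167 = 0.002582.
P(seal 2 first) = λ_2/Σλ = 0.000769/0.002582 ≈ 0.2978.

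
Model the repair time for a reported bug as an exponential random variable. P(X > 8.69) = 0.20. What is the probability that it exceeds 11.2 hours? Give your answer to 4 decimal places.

0.1256

e^(−λ·8.69) = 0.20 ⇒ λ = −ln(0.20)/8.69 = 0.185206.
P(X > 11.2) = e^(−0.185206·11.2) = e^(−2.0743) ≈ 0.1256.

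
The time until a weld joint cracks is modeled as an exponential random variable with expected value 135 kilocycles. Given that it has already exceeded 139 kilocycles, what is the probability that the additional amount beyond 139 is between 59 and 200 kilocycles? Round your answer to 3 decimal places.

The rate is λ = 1/135 = 0.00740741 per kilocycle.
Memoryless: the residual past 139 is again Exp(λ).
P(59 < residual < 200) = e^(−λ·59) − e^(−λ·200) = 0.64595 − 0.22730 ≈ 0.419.

0.419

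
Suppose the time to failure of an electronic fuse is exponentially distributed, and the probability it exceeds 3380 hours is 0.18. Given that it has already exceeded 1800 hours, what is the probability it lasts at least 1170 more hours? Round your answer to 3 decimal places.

0.552

From e^(−λ·3380) = 0.18, λ = −ln(0.18)/3380 = 0.000507337.
Memoryless: P(X > 1800+1170 | X > 1800) = P(X > 1170) = e^(−0.000507337·1170) ≈ 0.552.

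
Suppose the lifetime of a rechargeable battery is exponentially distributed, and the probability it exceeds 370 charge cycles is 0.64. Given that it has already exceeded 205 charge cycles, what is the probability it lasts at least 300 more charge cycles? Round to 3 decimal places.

From e^(−λ·370) = 0.64, λ = −ln(0.64)/370 = 0.00120618.
Memoryless: P(X > 205+300 | X > 205) = P(X > 300) = e^(−0.00120618·300) ≈ 0.696.

0.696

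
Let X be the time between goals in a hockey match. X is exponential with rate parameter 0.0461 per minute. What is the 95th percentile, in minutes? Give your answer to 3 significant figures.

Set 1 − e^(−λt) = 0.95, so t = −ln(0.05)/λ = 2.9957/0.0461 ≈ 64.9833 minutes.

65.0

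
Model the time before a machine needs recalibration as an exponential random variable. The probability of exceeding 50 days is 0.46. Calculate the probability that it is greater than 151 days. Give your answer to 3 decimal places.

e^(−λ·50) = 0.46 ⇒ λ = −ln(0.46)/50 = 0.0155306.
P(X > 151) = e^(−0.0155306·151) = e^(−2.3451) ≈ 0.096.

0.096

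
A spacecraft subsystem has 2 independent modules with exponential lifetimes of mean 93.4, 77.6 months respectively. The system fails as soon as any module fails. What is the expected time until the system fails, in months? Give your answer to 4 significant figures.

The first failure time is exponential with rate Σλ_i = 1/93.4 + 1/77.6 = 0.0235932 per month.
E[min] = 1/Σλ = 1/0.0235932 = 42.385 months.

42.39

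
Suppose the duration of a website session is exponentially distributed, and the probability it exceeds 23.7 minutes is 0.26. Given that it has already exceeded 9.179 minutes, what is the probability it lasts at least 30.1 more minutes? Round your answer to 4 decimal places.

From e^(−λ·23.7) = 0.26, λ = −ln(0.26)/23.7 = 0.0568386.
Memoryless: P(X > 9.179+30.1 | X > 9.179) = P(X > 30.1) = e^(−0.0568386·30.1) ≈ 0.1807.

0.1807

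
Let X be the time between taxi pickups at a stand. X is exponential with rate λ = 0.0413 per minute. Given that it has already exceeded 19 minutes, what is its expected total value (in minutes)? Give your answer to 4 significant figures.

By memorylessness, E[X | X > 19] = 19 + 1/λ = 19 + 24.2131 = 43.2131 minutes.

43.21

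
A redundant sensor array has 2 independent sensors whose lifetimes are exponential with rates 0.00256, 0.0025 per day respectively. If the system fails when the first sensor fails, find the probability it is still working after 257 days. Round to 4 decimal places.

0.2724

The time to first failure is exponential with rate Σλ = 0.00256 + 0.0025 = 0.00506.
P(min > 257) = e^(−0.00506·257) = e^(−1.3004) ≈ 0.2724.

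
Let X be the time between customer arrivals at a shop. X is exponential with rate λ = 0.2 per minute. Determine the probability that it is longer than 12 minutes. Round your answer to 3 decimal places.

0.091

P(X > 12) = e^(−λ·12) = e^(−2.4) ≈ 0.091.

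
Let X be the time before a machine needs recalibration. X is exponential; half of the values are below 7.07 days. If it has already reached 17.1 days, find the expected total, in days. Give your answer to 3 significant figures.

For an exponential, median = ln(2)/λ, so λ = ln 2 / 7.07 = 0.0980406 per day.
By memorylessness, E[X | X > 17.1] = 17.1 + 1/λ = 17.1 + 10.1999 = 27.2999 days.

27.3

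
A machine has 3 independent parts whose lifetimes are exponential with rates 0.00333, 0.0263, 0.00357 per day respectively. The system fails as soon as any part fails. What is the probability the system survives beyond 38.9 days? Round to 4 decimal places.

0.2749

The time to first failure is exponential with rate Σλ = 0.00333 + 0.0263 + 0.00357 = 0.0332.
P(min > 38.9) = e^(−0.0332·38.9) = e^(−1.2915) ≈ 0.2749.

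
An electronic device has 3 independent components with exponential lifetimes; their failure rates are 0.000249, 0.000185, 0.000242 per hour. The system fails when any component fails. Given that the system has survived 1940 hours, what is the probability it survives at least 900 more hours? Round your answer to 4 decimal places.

Time to first failure ~ Exp(Σλ) with Σλ = 0.000676.
By memorylessness, P(T > 1940+900 | T > 1940) = P(T > 900) = e^(−0.000676·900) ≈ 0.5442.

0.5442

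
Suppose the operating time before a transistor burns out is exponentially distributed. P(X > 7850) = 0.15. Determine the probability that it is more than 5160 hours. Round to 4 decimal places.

0.2874

e^(−λ·7850) = 0.15 ⇒ λ = −ln(0.15)/7850 = 0.000241671.
P(X > 5160) = e^(−0.000241671·5160) = e^(−1.247) ≈ 0.2874.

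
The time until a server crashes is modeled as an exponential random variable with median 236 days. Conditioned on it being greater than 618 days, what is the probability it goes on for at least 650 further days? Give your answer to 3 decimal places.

For an exponential, median = ln(2)/λ, so λ = ln 2 / 236 = 0.00293706 per day.
P(X > s+t | X > s) = e^(−λ(s+t))/e^(−λs) = e^(−λt), independent of s = 618.
P(X > 650) = e^(−1.9091) ≈ 0.148.

0.148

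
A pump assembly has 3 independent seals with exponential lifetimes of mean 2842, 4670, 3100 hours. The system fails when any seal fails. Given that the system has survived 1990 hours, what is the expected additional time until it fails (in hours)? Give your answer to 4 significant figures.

First-failure rate Σλ = 1/2842 + 1/4670 + 1/3100 = 0.000888578.
By memorylessness the expected residual is 1/Σλ = 1125.39 hours, regardless of the 1990 already elapsed.

1125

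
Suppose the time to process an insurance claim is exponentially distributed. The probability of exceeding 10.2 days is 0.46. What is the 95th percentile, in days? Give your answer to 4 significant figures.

e^(−λ·10.2) = 0.46 ⇒ λ = −ln(0.46)/10.2 = 0.0761303.
95th percentile: 1 − e^(−λt) = 0.95, t = −ln(0.05)/λ = 39.3501 days.

39.35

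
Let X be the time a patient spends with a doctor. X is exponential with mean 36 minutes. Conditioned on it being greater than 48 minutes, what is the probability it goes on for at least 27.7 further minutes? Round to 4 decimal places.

0.4633

The rate is λ = 1/36 = 0.0277778 per minute.
P(X > s+t | X > s) = e^(−λ(s+t))/e^(−λs) = e^(−λt), independent of s = 48.
P(X > 27.7) = e^(−0.76944) ≈ 0.4633.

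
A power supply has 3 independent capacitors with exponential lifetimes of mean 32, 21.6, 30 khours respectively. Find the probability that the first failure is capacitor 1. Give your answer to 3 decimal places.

Rates: λ_i = 1/mean_i → 0.03125, 0.0462963, 0.0333333; Σλ = 0.11088.
P(capacitor 1 first) = λ_1/Σλ = 0.03125/0.11088 ≈ 0.282.

0.282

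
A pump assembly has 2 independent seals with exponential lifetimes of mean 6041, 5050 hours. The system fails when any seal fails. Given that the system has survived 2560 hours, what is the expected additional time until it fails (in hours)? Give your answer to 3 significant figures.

First-failure rate Σλ = 1/6041 + 1/5050 = 0.000363555.
By memorylessness the expected residual is 1/Σλ = 2750.61 hours, regardless of the 2560 already elapsed.

2750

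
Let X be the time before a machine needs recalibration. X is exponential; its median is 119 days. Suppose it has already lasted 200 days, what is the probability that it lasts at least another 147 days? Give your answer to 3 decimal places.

For an exponential, median = ln(2)/λ, so λ = ln 2 / 119 = 0.00582477 per day.
P(X > s+t | X > s) = e^(−λ(s+t))/e^(−λs) = e^(−λt), independent of s = 200.
P(X > 147) = e^(−0.85624) ≈ 0.425.

0.425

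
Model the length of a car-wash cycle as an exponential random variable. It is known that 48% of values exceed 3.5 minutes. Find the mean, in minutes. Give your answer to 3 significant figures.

e^(−λ·3.5) = 0.48 ⇒ λ = −ln(0.48)/3.5 = 0.209705.
Mean = 1/λ = 4.76859 minutes.

4.77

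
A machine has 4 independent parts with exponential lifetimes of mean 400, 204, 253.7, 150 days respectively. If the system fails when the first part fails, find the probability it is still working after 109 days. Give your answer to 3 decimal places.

The first failure time is exponential with rate Σλ_i = 1/400 + 1/204 + 1/253.7 + 1/150 = 0.0180103 per day.
P(min > 109) = e^(−0.0180103·109) = e^(−1.9631) ≈ 0.140.

0.140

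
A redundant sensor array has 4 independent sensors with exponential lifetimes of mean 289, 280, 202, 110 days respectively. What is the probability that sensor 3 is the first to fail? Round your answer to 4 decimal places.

Rates: λ_i = 1/mean_i → 0.00346021, 0.00357143, 0.0049505, 0.00909091; Σλ = 0.021073.
P(sensor 3 first) = λ_3/Σλ = 0.0049505/0.021073 ≈ 0.2349.

0.2349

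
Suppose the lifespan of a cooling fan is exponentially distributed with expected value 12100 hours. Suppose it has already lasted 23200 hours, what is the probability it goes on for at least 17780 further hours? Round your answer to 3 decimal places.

The rate is λ = 1/12100 = 0.0000826446 per hour.
P(X > s+t | X > s) = e^(−λ(s+t))/e^(−λs) = e^(−λt), independent of s = 23200.
P(X > 17780) = e^(−1.4694) ≈ 0.230.

0.230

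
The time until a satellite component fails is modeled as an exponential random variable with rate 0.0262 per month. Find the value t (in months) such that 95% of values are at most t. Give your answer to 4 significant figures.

114.3

Set 1 − e^(−λt) = 0.95, so t = −ln(0.05)/λ = 2.9957/0.0262 ≈ 114.341 months.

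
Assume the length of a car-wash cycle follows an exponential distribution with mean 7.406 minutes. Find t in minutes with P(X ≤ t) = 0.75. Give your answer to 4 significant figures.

The rate is λ = 1/7.406 = 0.135026 per minute.
Set 1 − e^(−λt) = 0.75, so t = −ln(0.25)/λ = 1.3863/0.135026 ≈ 10.2669 minutes.

10.27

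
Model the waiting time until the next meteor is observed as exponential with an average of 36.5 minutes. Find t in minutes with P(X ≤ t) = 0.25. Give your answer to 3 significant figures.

The rate is λ = 1/36.5 = 0.0273973 per minute.
Set 1 − e^(−λt) = 0.25, so t = −ln(0.75)/λ = 0.28768/0.0273973 ≈ 10.5004 minutes.

10.5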